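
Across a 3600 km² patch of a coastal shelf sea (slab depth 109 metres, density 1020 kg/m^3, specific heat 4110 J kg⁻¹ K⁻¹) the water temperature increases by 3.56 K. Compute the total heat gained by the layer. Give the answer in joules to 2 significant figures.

5.9×10^18 J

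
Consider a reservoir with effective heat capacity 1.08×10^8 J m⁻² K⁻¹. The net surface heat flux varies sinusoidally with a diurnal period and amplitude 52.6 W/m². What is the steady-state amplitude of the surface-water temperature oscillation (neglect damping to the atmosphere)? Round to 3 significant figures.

0.00670 K

Areal heat capacity C = 1.08×10^8 J m⁻² K⁻¹ (given).
Angular frequency ω = 2π / T = 2π / 86400 s = 7.27×10^-5 s⁻¹.
Cω = 1.08×10^8 × 7.27×10^-5 = 7850 W/(m²·K).
Amplitude A = F₀ / (Cω) = 52.6 / 7850 = 0.00670 K.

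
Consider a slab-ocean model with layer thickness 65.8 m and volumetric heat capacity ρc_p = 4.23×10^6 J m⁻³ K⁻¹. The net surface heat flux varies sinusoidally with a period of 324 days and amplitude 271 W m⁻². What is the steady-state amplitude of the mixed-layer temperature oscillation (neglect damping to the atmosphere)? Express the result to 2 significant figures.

4.3 K

Areal heat capacity C = ρc_p × D = 4.23×10^6 × 65.8 = 2.78×10^8 J/(m²·K).
Angular frequency ω = 2π / T = 2π / 2.80×10^7 s = 2.24×10^-7 s⁻¹.
Cω = 2.78×10^8 × 2.24×10^-7 = 62.5 W/(m²·K).
Amplitude A = F₀ / (Cω) = 271 / 62.5 = 4.34 K.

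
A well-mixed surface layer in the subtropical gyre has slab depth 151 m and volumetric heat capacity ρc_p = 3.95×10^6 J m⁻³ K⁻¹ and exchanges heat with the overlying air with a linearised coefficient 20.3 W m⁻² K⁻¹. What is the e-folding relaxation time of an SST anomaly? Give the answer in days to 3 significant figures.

340 days

Areal heat capacity C = ρc_p × D = 3.95×10^6 × 151 = 5.96×10^8 J/(m²·K).
Relaxation time τ = C / λ = 5.96×10^8 / 20.3 = 2.94×10^7 s.
In days: 2.94×10^7 s / (86400 s/day) = 340 days.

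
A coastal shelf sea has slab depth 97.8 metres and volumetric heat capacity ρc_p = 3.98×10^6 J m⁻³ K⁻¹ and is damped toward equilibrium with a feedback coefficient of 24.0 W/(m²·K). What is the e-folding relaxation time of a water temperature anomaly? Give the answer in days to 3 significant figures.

Areal heat capacity C = ρc_p × D = 3.98×10^6 × 97.8 = 3.89×10^8 J/(m^2 K).
Relaxation time τ = C / λ = 3.89×10^8 / 24.0 = 1.62×10^7 s.
In days: 1.62×10^7 s / (86400 s/day) = 188 days.

188 days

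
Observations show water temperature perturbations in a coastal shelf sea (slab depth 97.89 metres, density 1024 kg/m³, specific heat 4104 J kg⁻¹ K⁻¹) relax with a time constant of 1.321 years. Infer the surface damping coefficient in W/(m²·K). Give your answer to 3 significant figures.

Areal heat capacity C = ρ c_p D = 1024 × 4104 × 97.89 = 4.11×10^8 J/(m²·K).
τ = 1.321 years = 4.17×10^7 s.
λ = C / τ = 4.11×10^8 / 4.17×10^7 = 9.87 W/(m²·K).

9.87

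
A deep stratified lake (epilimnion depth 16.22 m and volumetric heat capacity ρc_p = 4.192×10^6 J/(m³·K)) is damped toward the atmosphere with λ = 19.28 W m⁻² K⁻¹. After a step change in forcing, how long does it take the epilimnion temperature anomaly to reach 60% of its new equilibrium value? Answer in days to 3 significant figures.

37.4 days

Areal heat capacity C = ρc_p × D = 4.192×10^6 × 16.22 = 6.80×10^7 J/(m^2 K).
τ = C / λ = 6.80×10^7 / 19.28 = 3.53×10^6 s.
Fraction reached: 1 − e^(−t/τ) = 0.60 ⇒ t = −τ ln(1 − 0.60) = τ × 0.916.
t = 3.23×10^6 s = 37.4 days.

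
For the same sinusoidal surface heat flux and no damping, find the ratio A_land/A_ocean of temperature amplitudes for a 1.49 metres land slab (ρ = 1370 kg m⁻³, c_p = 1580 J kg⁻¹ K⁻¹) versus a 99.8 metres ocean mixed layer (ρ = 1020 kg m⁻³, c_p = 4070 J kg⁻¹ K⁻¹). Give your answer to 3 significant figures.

C_ocean = 1020 × 4070 × 99.8 = 4.14×10^8 J/(m²·K).
C_land = 1370 × 1580 × 1.49 = 3.23×10^6 J/(m²·K).
Undamped amplitude ∝ 1/C, so A_land/A_ocean = C_ocean/C_land = 128.

128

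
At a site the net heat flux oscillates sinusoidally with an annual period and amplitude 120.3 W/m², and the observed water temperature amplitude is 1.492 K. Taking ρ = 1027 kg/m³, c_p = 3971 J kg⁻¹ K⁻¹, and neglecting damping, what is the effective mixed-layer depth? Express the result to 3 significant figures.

99.2 m

ω = 2π / 3.15×10^7 s = 1.99×10^-7 s⁻¹.
Required C = F₀ / (A ω) = 120.3 / (1.492 × 1.99×10^-7) = 4.05×10^8 J/(m²·K).
D = C / (ρ c_p) = 4.05×10^8 / (1027 × 3971) = 99.2 m.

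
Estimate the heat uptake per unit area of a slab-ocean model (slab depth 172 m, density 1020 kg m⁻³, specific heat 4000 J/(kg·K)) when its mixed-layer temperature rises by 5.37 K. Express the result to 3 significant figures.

3.77×10^9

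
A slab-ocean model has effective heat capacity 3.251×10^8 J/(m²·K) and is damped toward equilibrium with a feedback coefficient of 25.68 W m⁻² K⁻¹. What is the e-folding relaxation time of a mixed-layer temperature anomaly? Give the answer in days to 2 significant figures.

150 days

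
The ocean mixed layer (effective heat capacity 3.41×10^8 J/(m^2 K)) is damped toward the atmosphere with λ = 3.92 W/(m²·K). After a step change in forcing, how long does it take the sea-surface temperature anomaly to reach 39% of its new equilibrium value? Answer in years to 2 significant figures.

1.4 years

Areal heat capacity C = 3.41×10^8 J/(m^2 K) (given).
τ = C / λ = 3.41×10^8 / 3.92 = 8.70×10^7 s.
Fraction reached: 1 − e^(−t/τ) = 0.39 ⇒ t = −τ ln(1 − 0.39) = τ × 0.494.
t = 4.30×10^7 s = 1.36 years.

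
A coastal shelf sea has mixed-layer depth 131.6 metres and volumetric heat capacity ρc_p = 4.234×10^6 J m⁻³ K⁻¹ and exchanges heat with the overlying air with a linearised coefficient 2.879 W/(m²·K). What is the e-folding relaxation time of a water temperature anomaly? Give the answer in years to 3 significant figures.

Areal heat capacity C = ρc_p × D = 4.234×10^6 × 131.6 = 5.57×10^8 J/(m²·K).
Relaxation time τ = C / λ = 5.57×10^8 / 2.879 = 1.94×10^8 s.
In years: 1.94×10^8 s / (3.156×10^7 s/year) = 6.13 years.

6.13 years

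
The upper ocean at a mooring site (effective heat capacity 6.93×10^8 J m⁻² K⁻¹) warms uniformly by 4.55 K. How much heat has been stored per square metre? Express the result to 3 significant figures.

3.15×10^9

Areal heat capacity C = 6.93×10^8 J m⁻² K⁻¹ (given).
ΔQ = C ΔT = 6.93×10^8 × 4.55 = 3.15×10^9 J/m².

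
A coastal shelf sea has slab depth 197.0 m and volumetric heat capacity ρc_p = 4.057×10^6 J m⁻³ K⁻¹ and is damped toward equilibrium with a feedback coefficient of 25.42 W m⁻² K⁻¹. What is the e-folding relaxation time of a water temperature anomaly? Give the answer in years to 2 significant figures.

Areal heat capacity C = ρc_p × D = 4.057×10^6 × 197.0 = 7.99×10^8 J/(m²·K).
Relaxation time τ = C / λ = 7.99×10^8 / 25.42 = 3.14×10^7 s.
In years: 3.14×10^7 s / (3.156×10^7 s/year) = 0.996 years.

1.0 years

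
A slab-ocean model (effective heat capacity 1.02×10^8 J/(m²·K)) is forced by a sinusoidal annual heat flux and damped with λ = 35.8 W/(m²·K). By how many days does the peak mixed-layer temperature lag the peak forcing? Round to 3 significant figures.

Areal heat capacity C = 1.02×10^8 J/(m²·K) (given).
ω = 2π / 3.15×10^7 s = 1.99×10^-7 s⁻¹.
Phase lag φ = arctan(Cω/λ) = arctan(20.3/35.8) = 0.516 rad.
Time lag = φ / ω = 0.516 / 1.99×10^-7 = 2.59×10^6 s = 30.0 days.

30.0 days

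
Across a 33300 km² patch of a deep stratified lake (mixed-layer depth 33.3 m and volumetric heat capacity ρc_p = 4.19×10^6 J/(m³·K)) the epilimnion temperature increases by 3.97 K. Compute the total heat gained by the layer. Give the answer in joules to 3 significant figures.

Areal heat capacity C = ρc_p × D = 4.19×10^6 × 33.3 = 1.40×10^8 J/(m²·K).
Heat per unit area: q = C ΔT = 1.40×10^8 × 3.97 = 5.54×10^8 J/m².
Total heat: Q = q × A = 5.54×10^8 × (33300 × 10⁶ m²) = 1.84×10^19 J.

1.84×10^19 J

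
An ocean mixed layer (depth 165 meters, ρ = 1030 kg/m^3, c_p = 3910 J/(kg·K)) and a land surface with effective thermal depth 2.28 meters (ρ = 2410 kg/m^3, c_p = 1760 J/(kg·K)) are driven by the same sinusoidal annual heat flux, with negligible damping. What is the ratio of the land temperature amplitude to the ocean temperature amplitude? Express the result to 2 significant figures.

69

C_ocean = 1030 × 3910 × 165 = 6.65×10^8 J/(m²·K).
C_land = 2410 × 1760 × 2.28 = 9.67×10^6 J/(m²·K).
Undamped amplitude ∝ 1/C, so A_land/A_ocean = C_ocean/C_land = 68.7.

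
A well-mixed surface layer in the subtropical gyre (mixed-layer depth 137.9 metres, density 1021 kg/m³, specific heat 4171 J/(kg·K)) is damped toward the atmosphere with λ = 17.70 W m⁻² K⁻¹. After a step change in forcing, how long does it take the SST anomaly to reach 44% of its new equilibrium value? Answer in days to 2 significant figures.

Areal heat capacity C = ρ c_p D = 1021 × 4171 × 137.9 = 5.87×10^8 J/(m^2 K).
τ = C / λ = 5.87×10^8 / 17.70 = 3.32×10^7 s.
Fraction reached: 1 − e^(−t/τ) = 0.44 ⇒ t = −τ ln(1 − 0.44) = τ × 0.580.
t = 1.92×10^7 s = 223 days.

220 days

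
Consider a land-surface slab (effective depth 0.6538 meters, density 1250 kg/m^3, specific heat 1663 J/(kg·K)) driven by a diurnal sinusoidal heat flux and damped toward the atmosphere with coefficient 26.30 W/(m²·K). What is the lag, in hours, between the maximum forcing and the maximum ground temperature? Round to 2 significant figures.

5.0 hours

Areal heat capacity C = ρ c_p D = 1250 × 1663 × 0.6538 = 1.36×10^6 J/(m²·K).
ω = 2π / 86400 s = 7.27×10^-5 s⁻¹.
Phase lag φ = arctan(Cω/λ) = arctan(98.8/26.30) = 1.31 rad.
Time lag = φ / ω = 1.31 / 7.27×10^-5 = 18000 s = 5.01 hours.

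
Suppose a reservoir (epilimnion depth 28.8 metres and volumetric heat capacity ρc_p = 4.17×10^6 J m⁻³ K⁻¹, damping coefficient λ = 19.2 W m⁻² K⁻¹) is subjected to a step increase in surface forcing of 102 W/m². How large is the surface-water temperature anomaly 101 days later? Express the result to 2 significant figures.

Areal heat capacity C = ρc_p × D = 4.17×10^6 × 28.8 = 1.20×10^8 J/(m^2 K).
τ = C / λ = 1.20×10^8 / 19.2 = 6.26×10^6 s.
Equilibrium anomaly ΔT_eq = F / λ = 102 / 19.2 = 5.31 K.
t = 101 days = 8.73×10^6 s, so t/τ = 1.40.
ΔT(t) = ΔT_eq (1 − e^(−t/τ)) = 5.31 × (1 − e^−1.40) = 4.00 K.

4.0 K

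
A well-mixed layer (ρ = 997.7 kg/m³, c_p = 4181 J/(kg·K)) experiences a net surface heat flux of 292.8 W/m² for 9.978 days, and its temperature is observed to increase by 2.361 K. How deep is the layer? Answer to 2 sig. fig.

Heat input Q = F Δt = 292.8 × 8.62×10^5 s = 2.52×10^8 J/m².
Required areal heat capacity C = Q / ΔT = 1.07×10^8 J/(m²·K).
Depth D = C / (ρ c_p) = 1.07×10^8 / (997.7 × 4181) = 25.6 m.

26 m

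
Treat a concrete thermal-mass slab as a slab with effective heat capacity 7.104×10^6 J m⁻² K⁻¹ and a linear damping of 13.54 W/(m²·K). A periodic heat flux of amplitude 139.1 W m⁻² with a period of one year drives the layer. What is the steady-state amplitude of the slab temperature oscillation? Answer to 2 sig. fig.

10 K

Areal heat capacity C = 7.104×10^6 J m⁻² K⁻¹ (given).
Angular frequency ω = 2π / T = 2π / 3.15×10^7 s = 1.99×10^-7 s⁻¹.
√((Cω)² + λ²) = √((1.42)² + 13.54²) = 13.6 W/(m²·K).
Amplitude A = F₀ / √((Cω)²+λ²) = 139.1 / 13.6 = 10.2 K.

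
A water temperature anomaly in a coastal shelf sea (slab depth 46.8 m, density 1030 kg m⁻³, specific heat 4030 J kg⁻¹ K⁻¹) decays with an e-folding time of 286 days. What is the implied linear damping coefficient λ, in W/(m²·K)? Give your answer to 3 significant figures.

7.86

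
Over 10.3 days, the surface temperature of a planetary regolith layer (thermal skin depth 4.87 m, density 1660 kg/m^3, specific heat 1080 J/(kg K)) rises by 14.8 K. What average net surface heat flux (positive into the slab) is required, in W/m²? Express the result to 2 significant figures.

Areal heat capacity C = ρ c_p D = 1660 × 1080 × 4.87 = 8.73×10^6 J m⁻² K⁻¹.
Required heat per unit area: Q = C ΔT = 8.73×10^6 × 14.8 = 1.29×10^8 J/m².
Flux F = Q / Δt = 1.29×10^8 / 8.90×10^5 s = 145 W/m².

150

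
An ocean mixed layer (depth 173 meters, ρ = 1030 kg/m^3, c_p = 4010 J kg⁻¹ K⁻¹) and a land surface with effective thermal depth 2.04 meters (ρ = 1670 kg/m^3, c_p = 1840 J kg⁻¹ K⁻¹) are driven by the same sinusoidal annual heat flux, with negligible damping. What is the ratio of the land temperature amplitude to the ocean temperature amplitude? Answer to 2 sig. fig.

110

C_ocean = 1030 × 4010 × 173 = 7.15×10^8 J/(m²·K).
C_land = 1670 × 1840 × 2.04 = 6.27×10^6 J/(m²·K).
Undamped amplitude ∝ 1/C, so A_land/A_ocean = C_ocean/C_land = 114.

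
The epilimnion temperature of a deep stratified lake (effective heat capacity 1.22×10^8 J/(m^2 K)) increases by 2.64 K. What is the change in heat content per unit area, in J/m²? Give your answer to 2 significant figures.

Areal heat capacity C = 1.22×10^8 J/(m^2 K) (given).
ΔQ = C ΔT = 1.22×10^8 × 2.64 = 3.22×10^8 J/m².

3.2×10^8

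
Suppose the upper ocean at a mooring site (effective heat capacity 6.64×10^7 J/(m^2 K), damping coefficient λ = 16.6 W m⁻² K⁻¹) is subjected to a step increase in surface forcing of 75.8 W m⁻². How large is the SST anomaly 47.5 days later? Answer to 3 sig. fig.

2.93 K

Areal heat capacity C = 6.64×10^7 J/(m^2 K) (given).
τ = C / λ = 6.64×10^7 / 16.6 = 4.00×10^6 s.
Equilibrium anomaly ΔT_eq = F / λ = 75.8 / 16.6 = 4.57 K.
t = 47.5 days = 4.10×10^6 s, so t/τ = 1.03.
ΔT(t) = ΔT_eq (1 − e^(−t/τ)) = 4.57 × (1 − e^−1.03) = 2.93 K.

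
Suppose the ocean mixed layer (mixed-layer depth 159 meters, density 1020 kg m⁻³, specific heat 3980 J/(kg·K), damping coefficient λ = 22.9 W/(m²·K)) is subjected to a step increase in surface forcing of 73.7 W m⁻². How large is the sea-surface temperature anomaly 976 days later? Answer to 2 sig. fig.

3.1 K

Areal heat capacity C = ρ c_p D = 1020 × 3980 × 159 = 6.45×10^8 J m⁻² K⁻¹.
τ = C / λ = 6.45×10^8 / 22.9 = 2.82×10^7 s.
Equilibrium anomaly ΔT_eq = F / λ = 73.7 / 22.9 = 3.22 K.
t = 976 days = 8.43×10^7 s, so t/τ = 2.99.
ΔT(t) = ΔT_eq (1 − e^(−t/τ)) = 3.22 × (1 − e^−2.99) = 3.06 K.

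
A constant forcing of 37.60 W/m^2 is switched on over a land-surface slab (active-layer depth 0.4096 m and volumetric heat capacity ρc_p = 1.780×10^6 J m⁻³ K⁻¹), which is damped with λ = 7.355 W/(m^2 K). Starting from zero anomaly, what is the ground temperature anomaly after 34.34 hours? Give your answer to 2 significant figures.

Areal heat capacity C = ρc_p × D = 1.780×10^6 × 0.4096 = 7.29×10^5 J/(m^2 K).
τ = C / λ = 7.29×10^5 / 7.355 = 99100 s.
Equilibrium anomaly ΔT_eq = F / λ = 37.60 / 7.355 = 5.11 K.
t = 34.34 hours = 1.24×10^5 s, so t/τ = 1.25.
ΔT(t) = ΔT_eq (1 − e^(−t/τ)) = 5.11 × (1 − e^−1.25) = 3.64 K.

3.6 K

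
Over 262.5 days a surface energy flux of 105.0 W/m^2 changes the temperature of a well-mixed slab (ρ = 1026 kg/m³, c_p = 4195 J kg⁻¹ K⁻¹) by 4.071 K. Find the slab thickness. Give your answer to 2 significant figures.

Heat input Q = F Δt = 105.0 × 2.27×10^7 s = 2.38×10^9 J/m².
Required areal heat capacity C = Q / ΔT = 5.85×10^8 J/(m²·K).
Depth D = C / (ρ c_p) = 5.85×10^8 / (1026 × 4195) = 136 m.

140 m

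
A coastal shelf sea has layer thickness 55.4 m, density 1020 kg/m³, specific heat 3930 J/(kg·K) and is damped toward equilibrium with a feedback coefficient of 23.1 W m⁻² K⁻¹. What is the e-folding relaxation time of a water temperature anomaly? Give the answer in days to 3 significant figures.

Areal heat capacity C = ρ c_p D = 1020 × 3930 × 55.4 = 2.22×10^8 J/(m^2 K).
Relaxation time τ = C / λ = 2.22×10^8 / 23.1 = 9.61×10^6 s.
In days: 9.61×10^6 s / (86400 s/day) = 111 days.

111 days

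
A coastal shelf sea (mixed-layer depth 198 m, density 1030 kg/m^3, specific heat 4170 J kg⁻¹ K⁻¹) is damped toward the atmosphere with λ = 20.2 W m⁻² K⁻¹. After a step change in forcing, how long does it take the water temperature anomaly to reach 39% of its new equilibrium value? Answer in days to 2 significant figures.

240 days

Areal heat capacity C = ρ c_p D = 1030 × 4170 × 198 = 8.50×10^8 J/(m^2 K).
τ = C / λ = 8.50×10^8 / 20.2 = 4.21×10^7 s.
Fraction reached: 1 − e^(−t/τ) = 0.39 ⇒ t = −τ ln(1 − 0.39) = τ × 0.494.
t = 2.08×10^7 s = 241 days.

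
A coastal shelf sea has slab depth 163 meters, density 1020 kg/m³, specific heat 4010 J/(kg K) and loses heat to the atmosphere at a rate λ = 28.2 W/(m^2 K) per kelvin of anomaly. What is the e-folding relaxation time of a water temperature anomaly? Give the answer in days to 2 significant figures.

Areal heat capacity C = ρ c_p D = 1020 × 4010 × 163 = 6.67×10^8 J/(m²·K).
Relaxation time τ = C / λ = 6.67×10^8 / 28.2 = 2.36×10^7 s.
In days: 2.36×10^7 s / (86400 s/day) = 274 days.

270 days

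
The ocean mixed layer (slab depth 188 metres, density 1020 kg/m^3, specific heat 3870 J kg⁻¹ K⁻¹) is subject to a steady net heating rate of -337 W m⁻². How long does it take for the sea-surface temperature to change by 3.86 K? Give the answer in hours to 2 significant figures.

2400 hours

Areal heat capacity C = ρ c_p D = 1020 × 3870 × 188 = 7.42×10^8 J/(m²·K).
Time required: Δt = C ΔT / F = 7.42×10^8 × -3.86 / -337 = 8.50×10^6 s.
In hours: 8.50×10^6 s / (3600 s/hour) = 2360 hours.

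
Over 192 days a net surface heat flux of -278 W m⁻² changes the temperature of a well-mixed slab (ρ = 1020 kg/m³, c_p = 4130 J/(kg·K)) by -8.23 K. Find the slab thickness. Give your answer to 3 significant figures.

133 m

Heat input Q = F Δt = -278 × 1.66×10^7 s = -4.61×10^9 J/m².
Required areal heat capacity C = Q / ΔT = 5.60×10^8 J/(m²·K).
Depth D = C / (ρ c_p) = 5.60×10^8 / (1020 × 4130) = 133 m.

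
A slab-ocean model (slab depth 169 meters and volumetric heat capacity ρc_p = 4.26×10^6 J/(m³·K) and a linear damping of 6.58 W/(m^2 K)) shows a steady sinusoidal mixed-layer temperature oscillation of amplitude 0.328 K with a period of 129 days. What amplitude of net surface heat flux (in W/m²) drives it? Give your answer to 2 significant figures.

130

Areal heat capacity C = ρc_p × D = 4.26×10^6 × 169 = 7.20×10^8 J/(m^2 K).
ω = 2π / 1.11×10^7 s = 5.64×10^-7 s⁻¹.
√((Cω)² + λ²) = √((406)² + 6.58²) = 406 W/(m²·K).
F₀ = A × √((Cω)²+λ²) = 0.328 × 406 = 133 W/m².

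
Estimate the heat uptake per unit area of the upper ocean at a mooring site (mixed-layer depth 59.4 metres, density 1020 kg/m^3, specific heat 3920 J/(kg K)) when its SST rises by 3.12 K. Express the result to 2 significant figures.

Areal heat capacity C = ρ c_p D = 1020 × 3920 × 59.4 = 2.38×10^8 J m⁻² K⁻¹.
ΔQ = C ΔT = 2.38×10^8 × 3.12 = 7.41×10^8 J/m².

7.4×10^8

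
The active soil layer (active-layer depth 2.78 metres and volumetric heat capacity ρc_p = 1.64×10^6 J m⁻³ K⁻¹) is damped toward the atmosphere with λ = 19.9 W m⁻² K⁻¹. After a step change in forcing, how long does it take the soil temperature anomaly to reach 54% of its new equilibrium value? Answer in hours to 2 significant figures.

49 hours

Areal heat capacity C = ρc_p × D = 1.64×10^6 × 2.78 = 4.56×10^6 J m⁻² K⁻¹.
τ = C / λ = 4.56×10^6 / 19.9 = 2.29×10^5 s.
Fraction reached: 1 − e^(−t/τ) = 0.54 ⇒ t = −τ ln(1 − 0.54) = τ × 0.777.
t = 1.78×10^5 s = 49.4 hours.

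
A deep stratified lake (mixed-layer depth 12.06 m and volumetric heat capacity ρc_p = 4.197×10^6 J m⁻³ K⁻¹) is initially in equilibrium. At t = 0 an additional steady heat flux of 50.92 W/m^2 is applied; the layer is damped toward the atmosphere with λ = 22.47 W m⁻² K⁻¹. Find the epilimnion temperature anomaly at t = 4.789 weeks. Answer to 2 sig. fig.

1.6 K

Areal heat capacity C = ρc_p × D = 4.197×10^6 × 12.06 = 5.06×10^7 J/(m²·K).
τ = C / λ = 5.06×10^7 / 22.47 = 2.25×10^6 s.
Equilibrium anomaly ΔT_eq = F / λ = 50.92 / 22.47 = 2.27 K.
t = 4.789 weeks = 2.90×10^6 s, so t/τ = 1.29.
ΔT(t) = ΔT_eq (1 − e^(−t/τ)) = 2.27 × (1 − e^−1.29) = 1.64 K.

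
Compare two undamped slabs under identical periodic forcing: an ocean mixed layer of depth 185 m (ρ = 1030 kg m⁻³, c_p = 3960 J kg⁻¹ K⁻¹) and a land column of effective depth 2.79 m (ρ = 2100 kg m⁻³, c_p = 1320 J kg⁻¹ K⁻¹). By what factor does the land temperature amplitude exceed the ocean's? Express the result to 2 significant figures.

98

C_ocean = 1030 × 3960 × 185 = 7.55×10^8 J/(m²·K).
C_land = 2100 × 1320 × 2.79 = 7.73×10^6 J/(m²·K).
Undamped amplitude ∝ 1/C, so A_land/A_ocean = C_ocean/C_land = 97.6.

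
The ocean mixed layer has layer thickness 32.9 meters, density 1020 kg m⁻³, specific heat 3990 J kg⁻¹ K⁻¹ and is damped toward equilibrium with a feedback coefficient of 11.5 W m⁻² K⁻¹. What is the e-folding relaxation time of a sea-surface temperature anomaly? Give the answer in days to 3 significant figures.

135 days

Areal heat capacity C = ρ c_p D = 1020 × 3990 × 32.9 = 1.34×10^8 J/(m²·K).
Relaxation time τ = C / λ = 1.34×10^8 / 11.5 = 1.16×10^7 s.
In days: 1.16×10^7 s / (86400 s/day) = 135 days.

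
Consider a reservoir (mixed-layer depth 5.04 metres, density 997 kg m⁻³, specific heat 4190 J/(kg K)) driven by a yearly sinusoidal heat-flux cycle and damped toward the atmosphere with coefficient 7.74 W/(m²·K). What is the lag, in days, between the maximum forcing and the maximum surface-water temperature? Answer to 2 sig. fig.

Areal heat capacity C = ρ c_p D = 997 × 4190 × 5.04 = 2.11×10^7 J/(m²·K).
ω = 2π / 3.15×10^7 s = 1.99×10^-7 s⁻¹.
Phase lag φ = arctan(Cω/λ) = arctan(4.19/7.74) = 0.497 rad.
Time lag = φ / ω = 0.497 / 1.99×10^-7 = 2.49×10^6 s = 28.9 days.

29 days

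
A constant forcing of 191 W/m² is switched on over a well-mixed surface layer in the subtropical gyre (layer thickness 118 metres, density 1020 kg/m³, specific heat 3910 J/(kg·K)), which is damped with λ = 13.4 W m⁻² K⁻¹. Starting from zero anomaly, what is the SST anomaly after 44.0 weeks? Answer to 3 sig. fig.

7.57 K

Areal heat capacity C = ρ c_p D = 1020 × 3910 × 118 = 4.71×10^8 J m⁻² K⁻¹.
τ = C / λ = 4.71×10^8 / 13.4 = 3.51×10^7 s.
Equilibrium anomaly ΔT_eq = F / λ = 191 / 13.4 = 14.3 K.
t = 44.0 weeks = 2.66×10^7 s, so t/τ = 0.758.
ΔT(t) = ΔT_eq (1 − e^(−t/τ)) = 14.3 × (1 − e^−0.758) = 7.57 K.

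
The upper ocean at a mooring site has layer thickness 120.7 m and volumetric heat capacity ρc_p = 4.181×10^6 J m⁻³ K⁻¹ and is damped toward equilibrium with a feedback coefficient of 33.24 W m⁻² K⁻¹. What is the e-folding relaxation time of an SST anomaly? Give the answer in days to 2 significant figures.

180 days

Areal heat capacity C = ρc_p × D = 4.181×10^6 × 120.7 = 5.05×10^8 J m⁻² K⁻¹.
Relaxation time τ = C / λ = 5.05×10^8 / 33.24 = 1.52×10^7 s.
In days: 1.52×10^7 s / (86400 s/day) = 176 days.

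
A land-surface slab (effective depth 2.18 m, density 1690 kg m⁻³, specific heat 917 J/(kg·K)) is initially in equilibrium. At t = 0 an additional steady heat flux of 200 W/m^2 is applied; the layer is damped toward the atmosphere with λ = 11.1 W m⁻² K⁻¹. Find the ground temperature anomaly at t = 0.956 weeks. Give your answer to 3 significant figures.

15.3 K

Areal heat capacity C = ρ c_p D = 1690 × 917 × 2.18 = 3.38×10^6 J/(m²·K).
τ = C / λ = 3.38×10^6 / 11.1 = 3.04×10^5 s.
Equilibrium anomaly ΔT_eq = F / λ = 200 / 11.1 = 18.0 K.
t = 0.956 weeks = 5.78×10^5 s, so t/τ = 1.90.
ΔT(t) = ΔT_eq (1 − e^(−t/τ)) = 18.0 × (1 − e^−1.90) = 15.3 K.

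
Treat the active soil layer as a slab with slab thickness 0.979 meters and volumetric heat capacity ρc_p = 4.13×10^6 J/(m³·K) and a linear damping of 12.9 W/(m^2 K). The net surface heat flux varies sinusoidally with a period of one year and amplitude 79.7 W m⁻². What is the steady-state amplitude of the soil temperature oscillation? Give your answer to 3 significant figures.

Areal heat capacity C = ρc_p × D = 4.13×10^6 × 0.979 = 4.04×10^6 J m⁻² K⁻¹.
Angular frequency ω = 2π / T = 2π / 3.15×10^7 s = 1.99×10^-7 s⁻¹.
√((Cω)² + λ²) = √((0.806)² + 12.9²) = 12.9 W/(m²·K).
Amplitude A = F₀ / √((Cω)²+λ²) = 79.7 / 12.9 = 6.17 K.

6.17 K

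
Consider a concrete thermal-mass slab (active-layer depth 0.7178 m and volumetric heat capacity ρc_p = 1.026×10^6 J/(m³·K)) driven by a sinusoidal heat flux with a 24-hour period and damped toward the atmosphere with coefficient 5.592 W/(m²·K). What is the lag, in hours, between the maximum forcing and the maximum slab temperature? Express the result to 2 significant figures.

Areal heat capacity C = ρc_p × D = 1.026×10^6 × 0.7178 = 7.36×10^5 J/(m^2 K).
ω = 2π / 86400 s = 7.27×10^-5 s⁻¹.
Phase lag φ = arctan(Cω/λ) = arctan(53.6/5.592) = 1.47 rad.
Time lag = φ / ω = 1.47 / 7.27×10^-5 = 20200 s = 5.60 hours.

5.6 hours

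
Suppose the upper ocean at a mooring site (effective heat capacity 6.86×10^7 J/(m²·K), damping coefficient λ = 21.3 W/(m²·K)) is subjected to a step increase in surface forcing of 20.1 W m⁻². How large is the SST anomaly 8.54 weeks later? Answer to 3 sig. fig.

Areal heat capacity C = 6.86×10^7 J/(m²·K) (given).
τ = C / λ = 6.86×10^7 / 21.3 = 3.22×10^6 s.
Equilibrium anomaly ΔT_eq = F / λ = 20.1 / 21.3 = 0.944 K.
t = 8.54 weeks = 5.16×10^6 s, so t/τ = 1.60.
ΔT(t) = ΔT_eq (1 − e^(−t/τ)) = 0.944 × (1 − e^−1.60) = 0.754 K.

0.754 K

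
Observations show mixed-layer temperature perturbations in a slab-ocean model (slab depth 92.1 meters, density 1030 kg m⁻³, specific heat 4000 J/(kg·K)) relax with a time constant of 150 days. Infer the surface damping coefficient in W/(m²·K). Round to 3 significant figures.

29.3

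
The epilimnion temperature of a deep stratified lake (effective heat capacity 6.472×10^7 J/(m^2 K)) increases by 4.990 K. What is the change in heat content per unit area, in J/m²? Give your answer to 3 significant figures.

3.23×10^8

Areal heat capacity C = 6.472×10^7 J/(m^2 K) (given).
ΔQ = C ΔT = 6.47×10^7 × 4.990 = 3.23×10^8 J/m².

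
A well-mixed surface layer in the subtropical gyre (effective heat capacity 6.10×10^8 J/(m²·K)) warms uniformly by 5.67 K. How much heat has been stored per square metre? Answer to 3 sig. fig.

3.46×10^9

Areal heat capacity C = 6.10×10^8 J/(m²·K) (given).
ΔQ = C ΔT = 6.10×10^8 × 5.67 = 3.46×10^9 J/m².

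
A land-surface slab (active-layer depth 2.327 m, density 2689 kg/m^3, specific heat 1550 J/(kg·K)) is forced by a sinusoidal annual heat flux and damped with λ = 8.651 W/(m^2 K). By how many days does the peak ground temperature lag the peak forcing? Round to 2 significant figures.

Areal heat capacity C = ρ c_p D = 2689 × 1550 × 2.327 = 9.70×10^6 J/(m^2 K).
ω = 2π / 3.15×10^7 s = 1.99×10^-7 s⁻¹.
Phase lag φ = arctan(Cω/λ) = arctan(1.93/8.651) = 0.220 rad.
Time lag = φ / ω = 0.220 / 1.99×10^-7 = 1.10×10^6 s = 12.8 days.

13 days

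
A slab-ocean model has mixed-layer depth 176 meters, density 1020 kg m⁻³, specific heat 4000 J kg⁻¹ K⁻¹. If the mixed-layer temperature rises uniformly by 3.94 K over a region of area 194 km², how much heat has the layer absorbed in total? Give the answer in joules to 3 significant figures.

5.49×10^17 J

Areal heat capacity C = ρ c_p D = 1020 × 4000 × 176 = 7.18×10^8 J/(m^2 K).
Heat per unit area: q = C ΔT = 7.18×10^8 × 3.94 = 2.83×10^9 J/m².
Total heat: Q = q × A = 2.83×10^9 × (194 × 10⁶ m²) = 5.49×10^17 J.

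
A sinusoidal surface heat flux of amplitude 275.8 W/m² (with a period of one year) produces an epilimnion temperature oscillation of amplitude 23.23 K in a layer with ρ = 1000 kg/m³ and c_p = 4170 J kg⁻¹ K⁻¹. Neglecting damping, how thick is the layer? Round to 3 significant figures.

ω = 2π / 3.15×10^7 s = 1.99×10^-7 s⁻¹.
Required C = F₀ / (A ω) = 275.8 / (23.23 × 1.99×10^-7) = 5.96×10^7 J/(m²·K).
D = C / (ρ c_p) = 5.96×10^7 / (1000 × 4170) = 14.3 m.

14.3 m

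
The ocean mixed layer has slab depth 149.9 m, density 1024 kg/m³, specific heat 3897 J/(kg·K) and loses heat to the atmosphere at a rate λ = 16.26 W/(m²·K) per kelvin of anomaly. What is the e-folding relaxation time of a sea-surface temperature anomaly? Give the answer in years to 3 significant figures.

1.17 years

Areal heat capacity C = ρ c_p D = 1024 × 3897 × 149.9 = 5.98×10^8 J m⁻² K⁻¹.
Relaxation time τ = C / λ = 5.98×10^8 / 16.26 = 3.68×10^7 s.
In years: 3.68×10^7 s / (3.156×10^7 s/year) = 1.17 years.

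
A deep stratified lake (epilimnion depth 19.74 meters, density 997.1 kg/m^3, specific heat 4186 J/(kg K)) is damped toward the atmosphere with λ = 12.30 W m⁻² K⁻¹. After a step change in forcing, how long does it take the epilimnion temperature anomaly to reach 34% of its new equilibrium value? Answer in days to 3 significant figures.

32.2 days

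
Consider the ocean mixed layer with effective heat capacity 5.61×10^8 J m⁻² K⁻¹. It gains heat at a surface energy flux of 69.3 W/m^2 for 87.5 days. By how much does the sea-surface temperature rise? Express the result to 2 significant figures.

0.93 K

Areal heat capacity C = 5.61×10^8 J m⁻² K⁻¹ (given).
Net heat input Q = F Δt = 69.3 × (87.5 days × 86400 s/day) = 5.24×10^8 J/m².
ΔT = Q / C = 5.24×10^8 / 5.61×10^8 = 0.934 K.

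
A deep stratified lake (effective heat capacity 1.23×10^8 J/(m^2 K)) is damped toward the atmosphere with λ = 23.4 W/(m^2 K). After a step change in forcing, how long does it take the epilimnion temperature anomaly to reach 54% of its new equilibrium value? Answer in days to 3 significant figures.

47.2 days

Areal heat capacity C = 1.23×10^8 J/(m^2 K) (given).
τ = C / λ = 1.23×10^8 / 23.4 = 5.26×10^6 s.
Fraction reached: 1 − e^(−t/τ) = 0.54 ⇒ t = −τ ln(1 − 0.54) = τ × 0.777.
t = 4.08×10^6 s = 47.2 days.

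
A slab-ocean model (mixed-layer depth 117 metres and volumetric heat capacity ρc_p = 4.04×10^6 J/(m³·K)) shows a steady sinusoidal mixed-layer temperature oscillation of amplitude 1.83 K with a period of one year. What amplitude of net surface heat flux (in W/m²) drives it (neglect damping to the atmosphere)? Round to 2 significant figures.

Areal heat capacity C = ρc_p × D = 4.04×10^6 × 117 = 4.73×10^8 J m⁻² K⁻¹.
ω = 2π / 3.15×10^7 s = 1.99×10^-7 s⁻¹.
Cω = 4.73×10^8 × 1.99×10^-7 = 94.2 W/(m²·K).
F₀ = A × Cω = 1.83 × 94.2 = 172 W/m².

170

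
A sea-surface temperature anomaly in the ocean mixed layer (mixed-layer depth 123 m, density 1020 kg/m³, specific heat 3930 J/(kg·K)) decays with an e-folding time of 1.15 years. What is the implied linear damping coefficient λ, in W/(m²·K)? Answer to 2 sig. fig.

Areal heat capacity C = ρ c_p D = 1020 × 3930 × 123 = 4.93×10^8 J/(m^2 K).
τ = 1.15 years = 3.63×10^7 s.
λ = C / τ = 4.93×10^8 / 3.63×10^7 = 13.6 W/(m²·K).

14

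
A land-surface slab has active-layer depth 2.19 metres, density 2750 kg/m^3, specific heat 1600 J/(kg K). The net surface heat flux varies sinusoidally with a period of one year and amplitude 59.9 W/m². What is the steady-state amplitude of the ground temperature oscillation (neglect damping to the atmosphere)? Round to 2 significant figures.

31 K

Areal heat capacity C = ρ c_p D = 2750 × 1600 × 2.19 = 9.64×10^6 J m⁻² K⁻¹.
Angular frequency ω = 2π / T = 2π / 3.15×10^7 s = 1.99×10^-7 s⁻¹.
Cω = 9.64×10^6 × 1.99×10^-7 = 1.92 W/(m²·K).
Amplitude A = F₀ / (Cω) = 59.9 / 1.92 = 31.2 K.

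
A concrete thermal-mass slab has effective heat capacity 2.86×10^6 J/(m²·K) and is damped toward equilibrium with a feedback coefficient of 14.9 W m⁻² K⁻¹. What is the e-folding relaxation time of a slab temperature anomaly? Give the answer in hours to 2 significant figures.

Areal heat capacity C = 2.86×10^6 J/(m²·K) (given).
Relaxation time τ = C / λ = 2.86×10^6 / 14.9 = 1.92×10^5 s.
In hours: 1.92×10^5 s / (3600 s/hour) = 53.3 hours.

53 hours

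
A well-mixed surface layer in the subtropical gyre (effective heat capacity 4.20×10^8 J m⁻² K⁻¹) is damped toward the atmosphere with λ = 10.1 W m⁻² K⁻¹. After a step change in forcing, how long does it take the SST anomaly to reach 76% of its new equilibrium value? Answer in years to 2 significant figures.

Areal heat capacity C = 4.20×10^8 J m⁻² K⁻¹ (given).
τ = C / λ = 4.20×10^8 / 10.1 = 4.16×10^7 s.
Fraction reached: 1 − e^(−t/τ) = 0.76 ⇒ t = −τ ln(1 − 0.76) = τ × 1.43.
t = 5.93×10^7 s = 1.88 years.

1.9 years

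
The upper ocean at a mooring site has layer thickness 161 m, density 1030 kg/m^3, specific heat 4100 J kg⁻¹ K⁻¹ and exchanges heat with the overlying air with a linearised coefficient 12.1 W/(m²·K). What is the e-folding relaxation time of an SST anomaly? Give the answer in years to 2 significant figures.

Areal heat capacity C = ρ c_p D = 1030 × 4100 × 161 = 6.80×10^8 J/(m^2 K).
Relaxation time τ = C / λ = 6.80×10^8 / 12.1 = 5.62×10^7 s.
In years: 5.62×10^7 s / (3.156×10^7 s/year) = 1.78 years.

1.8 years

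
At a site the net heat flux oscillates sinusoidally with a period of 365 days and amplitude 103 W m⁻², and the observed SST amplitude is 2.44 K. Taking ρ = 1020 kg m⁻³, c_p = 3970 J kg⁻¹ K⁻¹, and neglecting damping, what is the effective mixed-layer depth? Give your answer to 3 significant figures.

52.3 m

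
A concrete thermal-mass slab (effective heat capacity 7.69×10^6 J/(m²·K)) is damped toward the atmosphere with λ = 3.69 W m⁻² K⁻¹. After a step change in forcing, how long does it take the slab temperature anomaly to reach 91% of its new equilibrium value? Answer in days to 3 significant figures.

Areal heat capacity C = 7.69×10^6 J/(m²·K) (given).
τ = C / λ = 7.69×10^6 / 3.69 = 2.08×10^6 s.
Fraction reached: 1 − e^(−t/τ) = 0.91 ⇒ t = −τ ln(1 − 0.91) = τ × 2.41.
t = 5.02×10^6 s = 58.1 days.

58.1 days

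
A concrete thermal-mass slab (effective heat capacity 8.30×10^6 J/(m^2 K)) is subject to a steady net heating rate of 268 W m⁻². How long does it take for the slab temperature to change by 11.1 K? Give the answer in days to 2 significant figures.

4.0 days

Areal heat capacity C = 8.30×10^6 J/(m^2 K) (given).
Time required: Δt = C ΔT / F = 8.30×10^6 × 11.1 / 268 = 3.44×10^5 s.
In days: 3.44×10^5 s / (86400 s/day) = 3.98 days.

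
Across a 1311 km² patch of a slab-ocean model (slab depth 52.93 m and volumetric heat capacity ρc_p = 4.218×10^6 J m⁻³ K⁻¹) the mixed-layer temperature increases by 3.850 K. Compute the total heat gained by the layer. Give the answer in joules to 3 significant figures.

1.13×10^18 J

Areal heat capacity C = ρc_p × D = 4.218×10^6 × 52.93 = 2.23×10^8 J/(m²·K).
Heat per unit area: q = C ΔT = 2.23×10^8 × 3.850 = 8.60×10^8 J/m².
Total heat: Q = q × A = 8.60×10^8 × (1311 × 10⁶ m²) = 1.13×10^18 J.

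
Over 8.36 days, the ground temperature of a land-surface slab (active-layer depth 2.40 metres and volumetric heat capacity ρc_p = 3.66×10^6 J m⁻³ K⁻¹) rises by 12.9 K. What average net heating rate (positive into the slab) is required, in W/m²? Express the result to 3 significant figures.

157

Areal heat capacity C = ρc_p × D = 3.66×10^6 × 2.40 = 8.78×10^6 J/(m²·K).
Required heat per unit area: Q = C ΔT = 8.78×10^6 × 12.9 = 1.13×10^8 J/m².
Flux F = Q / Δt = 1.13×10^8 / 7.22×10^5 s = 157 W/m².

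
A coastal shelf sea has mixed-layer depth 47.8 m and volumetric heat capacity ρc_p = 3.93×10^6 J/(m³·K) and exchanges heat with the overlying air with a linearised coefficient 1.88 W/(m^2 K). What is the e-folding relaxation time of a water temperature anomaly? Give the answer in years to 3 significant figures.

3.17 years

Areal heat capacity C = ρc_p × D = 3.93×10^6 × 47.8 = 1.88×10^8 J/(m^2 K).
Relaxation time τ = C / λ = 1.88×10^8 / 1.88 = 9.99×10^7 s.
In years: 9.99×10^7 s / (3.156×10^7 s/year) = 3.17 years.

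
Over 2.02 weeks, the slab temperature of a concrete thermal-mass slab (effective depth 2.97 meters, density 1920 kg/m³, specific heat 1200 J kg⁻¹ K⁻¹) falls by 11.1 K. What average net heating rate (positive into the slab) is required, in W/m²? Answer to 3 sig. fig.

-62.2

Areal heat capacity C = ρ c_p D = 1920 × 1200 × 2.97 = 6.84×10^6 J/(m^2 K).
Required heat per unit area: Q = C ΔT = 6.84×10^6 × -11.1 = -7.60×10^7 J/m².
Flux F = Q / Δt = -7.60×10^7 / 1.22×10^6 s = -62.2 W/m².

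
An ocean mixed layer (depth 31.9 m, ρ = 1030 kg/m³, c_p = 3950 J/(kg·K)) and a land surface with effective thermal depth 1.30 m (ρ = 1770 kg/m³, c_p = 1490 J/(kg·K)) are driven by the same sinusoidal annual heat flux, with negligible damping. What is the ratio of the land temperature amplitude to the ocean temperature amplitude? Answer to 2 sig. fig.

C_ocean = 1030 × 3950 × 31.9 = 1.30×10^8 J/(m²·K).
C_land = 1770 × 1490 × 1.30 = 3.43×10^6 J/(m²·K).
Undamped amplitude ∝ 1/C, so A_land/A_ocean = C_ocean/C_land = 37.9.

38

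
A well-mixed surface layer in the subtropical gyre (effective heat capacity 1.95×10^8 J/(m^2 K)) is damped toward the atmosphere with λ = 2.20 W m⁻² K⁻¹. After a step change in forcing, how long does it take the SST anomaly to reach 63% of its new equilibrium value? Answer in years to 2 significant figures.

2.8 years

Areal heat capacity C = 1.95×10^8 J/(m^2 K) (given).
τ = C / λ = 1.95×10^8 / 2.20 = 8.86×10^7 s.
Fraction reached: 1 − e^(−t/τ) = 0.63 ⇒ t = −τ ln(1 − 0.63) = τ × 0.994.
t = 8.81×10^7 s = 2.79 years.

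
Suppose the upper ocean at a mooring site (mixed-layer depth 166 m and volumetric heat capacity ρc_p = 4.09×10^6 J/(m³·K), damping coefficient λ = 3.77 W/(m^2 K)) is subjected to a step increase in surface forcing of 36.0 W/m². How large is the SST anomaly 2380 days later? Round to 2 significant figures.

6.5 K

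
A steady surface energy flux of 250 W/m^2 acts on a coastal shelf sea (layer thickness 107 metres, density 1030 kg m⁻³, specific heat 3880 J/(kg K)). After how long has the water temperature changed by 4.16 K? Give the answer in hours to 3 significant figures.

1980 hours

Areal heat capacity C = ρ c_p D = 1030 × 3880 × 107 = 4.28×10^8 J m⁻² K⁻¹.
Time required: Δt = C ΔT / F = 4.28×10^8 × 4.16 / 250 = 7.12×10^6 s.
In hours: 7.12×10^6 s / (3600 s/hour) = 1980 hours.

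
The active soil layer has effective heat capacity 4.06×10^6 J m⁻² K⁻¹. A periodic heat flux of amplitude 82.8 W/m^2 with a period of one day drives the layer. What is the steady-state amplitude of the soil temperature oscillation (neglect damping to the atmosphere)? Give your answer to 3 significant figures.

0.280 K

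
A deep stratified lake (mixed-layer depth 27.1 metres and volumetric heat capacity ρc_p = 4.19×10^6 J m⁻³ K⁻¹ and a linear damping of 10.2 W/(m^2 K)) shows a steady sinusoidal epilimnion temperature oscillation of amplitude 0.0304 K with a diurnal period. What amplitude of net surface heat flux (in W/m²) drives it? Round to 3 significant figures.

251

Areal heat capacity C = ρc_p × D = 4.19×10^6 × 27.1 = 1.14×10^8 J/(m^2 K).
ω = 2π / 86400 s = 7.27×10^-5 s⁻¹.
√((Cω)² + λ²) = √((8260)² + 10.2²) = 8260 W/(m²·K).
F₀ = A × √((Cω)²+λ²) = 0.0304 × 8260 = 251 W/m².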